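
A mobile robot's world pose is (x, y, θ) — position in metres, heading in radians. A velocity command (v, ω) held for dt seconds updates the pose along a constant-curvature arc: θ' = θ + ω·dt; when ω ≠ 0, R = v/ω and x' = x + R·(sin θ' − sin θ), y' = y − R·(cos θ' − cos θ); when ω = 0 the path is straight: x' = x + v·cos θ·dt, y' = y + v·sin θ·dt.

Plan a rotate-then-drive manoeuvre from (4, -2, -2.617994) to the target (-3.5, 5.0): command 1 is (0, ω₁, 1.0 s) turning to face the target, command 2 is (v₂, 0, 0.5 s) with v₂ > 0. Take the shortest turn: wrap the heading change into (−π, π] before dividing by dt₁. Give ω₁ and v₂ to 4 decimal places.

heading to target = atan2(5−-2, -3.5−4) = 2.3907
Δθ = wrap(2.3907 − -2.6180) = -1.2745; ω₁ = Δθ/dt₁ = -1.2745
distance = √((-3.5−4)² + (5−-2)²) = 10.2591; v₂ = distance/dt₂ = 20.5183

ω₁ = -1.2745, v₂ = 20.5183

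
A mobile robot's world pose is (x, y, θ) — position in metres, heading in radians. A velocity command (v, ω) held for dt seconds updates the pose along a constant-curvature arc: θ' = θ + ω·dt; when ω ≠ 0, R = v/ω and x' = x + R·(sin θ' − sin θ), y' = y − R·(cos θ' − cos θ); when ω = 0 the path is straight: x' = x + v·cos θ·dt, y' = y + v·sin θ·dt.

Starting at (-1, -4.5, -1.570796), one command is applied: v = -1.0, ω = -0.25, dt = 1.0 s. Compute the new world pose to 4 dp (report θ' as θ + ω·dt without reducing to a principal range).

(-0.8757, -3.5104, -1.8208)

θ' = -1.5708 + -0.25·1.0 = -1.8208
R = v/ω = -1.0/-0.25 = 4.0000
x' = -1 + 4.0000·(sin -1.8208 − sin -1.5708) = -0.8757
y' = -4.5 − 4.0000·(cos -1.8208 − cos -1.5708) = -3.5104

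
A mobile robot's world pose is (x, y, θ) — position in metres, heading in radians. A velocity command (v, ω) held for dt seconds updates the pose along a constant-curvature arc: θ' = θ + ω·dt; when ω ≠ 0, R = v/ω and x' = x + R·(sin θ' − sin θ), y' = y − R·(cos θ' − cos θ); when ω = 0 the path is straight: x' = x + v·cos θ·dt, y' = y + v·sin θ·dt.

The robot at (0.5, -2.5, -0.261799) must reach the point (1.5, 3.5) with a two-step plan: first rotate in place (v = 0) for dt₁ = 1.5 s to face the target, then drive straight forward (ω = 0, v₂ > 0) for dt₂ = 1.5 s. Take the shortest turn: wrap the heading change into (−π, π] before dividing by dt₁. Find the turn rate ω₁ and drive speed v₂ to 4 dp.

ω₁ = 1.1116, v₂ = 4.0552

heading to target = atan2(3.5−-2.5, 1.5−0.5) = 1.4056
Δθ = wrap(1.4056 − -0.2618) = 1.6674; ω₁ = Δθ/dt₁ = 1.1116
distance = √((1.5−0.5)² + (3.5−-2.5)²) = 6.0828; v₂ = distance/dt₂ = 4.0552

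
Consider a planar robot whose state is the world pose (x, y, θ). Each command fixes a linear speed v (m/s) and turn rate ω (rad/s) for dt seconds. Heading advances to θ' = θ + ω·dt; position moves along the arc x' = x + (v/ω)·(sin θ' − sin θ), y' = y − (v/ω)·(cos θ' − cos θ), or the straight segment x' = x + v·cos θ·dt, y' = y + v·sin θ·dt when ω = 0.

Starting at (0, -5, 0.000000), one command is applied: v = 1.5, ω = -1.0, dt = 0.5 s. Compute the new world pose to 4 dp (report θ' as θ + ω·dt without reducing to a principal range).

θ' = 0.0000 + -1.0·0.5 = -0.5000
R = v/ω = 1.5/-1.0 = -1.5000
x' = 0 + -1.5000·(sin -0.5000 − sin 0.0000) = 0.7191
y' = -5 − -1.5000·(cos -0.5000 − cos 0.0000) = -5.1836

(0.7191, -5.1836, -0.5000)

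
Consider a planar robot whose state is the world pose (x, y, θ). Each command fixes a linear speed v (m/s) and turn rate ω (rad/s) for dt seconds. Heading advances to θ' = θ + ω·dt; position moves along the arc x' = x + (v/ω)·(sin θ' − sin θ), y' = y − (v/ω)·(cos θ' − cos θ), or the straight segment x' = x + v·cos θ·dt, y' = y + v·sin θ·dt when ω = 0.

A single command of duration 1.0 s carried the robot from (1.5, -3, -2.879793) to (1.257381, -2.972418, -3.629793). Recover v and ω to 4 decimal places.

Δθ = -3.629793 − -2.879793 = -0.750000
ω = Δθ/dt = -0.750000/1.0 = -0.7500
R = Δx/(sin θ' − sin θ) = -0.3333
v = R·ω = -0.3333·-0.7500 = 0.2500

v = 0.2500, ω = -0.7500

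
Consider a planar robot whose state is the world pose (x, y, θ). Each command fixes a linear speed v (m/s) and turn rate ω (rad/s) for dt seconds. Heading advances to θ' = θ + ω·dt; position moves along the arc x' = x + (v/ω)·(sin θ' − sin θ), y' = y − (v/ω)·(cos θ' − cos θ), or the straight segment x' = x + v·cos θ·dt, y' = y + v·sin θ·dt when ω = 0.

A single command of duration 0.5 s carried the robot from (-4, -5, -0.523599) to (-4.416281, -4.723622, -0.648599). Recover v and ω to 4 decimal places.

Δθ = -0.648599 − -0.523599 = -0.125000
ω = Δθ/dt = -0.125000/0.5 = -0.2500
R = Δx/(sin θ' − sin θ) = 4.0000
v = R·ω = 4.0000·-0.2500 = -1.0000

v = -1.0000, ω = -0.2500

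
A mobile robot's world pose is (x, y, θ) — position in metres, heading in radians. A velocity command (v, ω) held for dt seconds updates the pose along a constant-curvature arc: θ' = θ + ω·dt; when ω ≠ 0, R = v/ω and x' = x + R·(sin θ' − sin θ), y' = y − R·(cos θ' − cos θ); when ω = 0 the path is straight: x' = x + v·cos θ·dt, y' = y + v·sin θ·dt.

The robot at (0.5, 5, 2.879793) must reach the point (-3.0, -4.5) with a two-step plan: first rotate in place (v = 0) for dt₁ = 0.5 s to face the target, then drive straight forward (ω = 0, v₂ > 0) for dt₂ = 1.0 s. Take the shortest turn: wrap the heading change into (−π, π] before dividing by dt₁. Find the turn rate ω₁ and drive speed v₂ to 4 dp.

heading to target = atan2(-4.5−5, -3−0.5) = -1.9238
Δθ = wrap(-1.9238 − 2.8798) = 1.4796; ω₁ = Δθ/dt₁ = 2.9592
distance = √((-3−0.5)² + (-4.5−5)²) = 10.1242; v₂ = distance/dt₂ = 10.1242

ω₁ = 2.9592, v₂ = 10.1242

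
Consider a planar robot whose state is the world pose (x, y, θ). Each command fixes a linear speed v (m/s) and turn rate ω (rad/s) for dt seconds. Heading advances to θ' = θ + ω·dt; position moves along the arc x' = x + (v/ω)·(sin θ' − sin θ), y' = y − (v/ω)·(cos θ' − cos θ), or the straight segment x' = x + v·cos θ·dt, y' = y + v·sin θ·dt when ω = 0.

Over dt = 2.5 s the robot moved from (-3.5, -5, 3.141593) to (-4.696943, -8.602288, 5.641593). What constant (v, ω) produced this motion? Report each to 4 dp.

v = 2.0000, ω = 1.0000

Δθ = 5.641593 − 3.141593 = 2.500000
ω = Δθ/dt = 2.500000/2.5 = 1.0000
R = −Δy/(cos θ' − cos θ) = 2.0000
v = R·ω = 2.0000·1.0000 = 2.0000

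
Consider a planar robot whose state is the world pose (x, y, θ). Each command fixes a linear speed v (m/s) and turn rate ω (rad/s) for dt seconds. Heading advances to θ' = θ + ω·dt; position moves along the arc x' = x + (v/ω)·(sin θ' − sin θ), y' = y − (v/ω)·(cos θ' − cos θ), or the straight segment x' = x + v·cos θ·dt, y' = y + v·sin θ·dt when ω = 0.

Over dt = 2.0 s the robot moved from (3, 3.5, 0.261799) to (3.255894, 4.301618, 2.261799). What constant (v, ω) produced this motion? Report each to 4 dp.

v = 0.5000, ω = 1.0000

Δθ = 2.261799 − 0.261799 = 2.000000
ω = Δθ/dt = 2.000000/2.0 = 1.0000
R = −Δy/(cos θ' − cos θ) = 0.5000
v = R·ω = 0.5000·1.0000 = 0.5000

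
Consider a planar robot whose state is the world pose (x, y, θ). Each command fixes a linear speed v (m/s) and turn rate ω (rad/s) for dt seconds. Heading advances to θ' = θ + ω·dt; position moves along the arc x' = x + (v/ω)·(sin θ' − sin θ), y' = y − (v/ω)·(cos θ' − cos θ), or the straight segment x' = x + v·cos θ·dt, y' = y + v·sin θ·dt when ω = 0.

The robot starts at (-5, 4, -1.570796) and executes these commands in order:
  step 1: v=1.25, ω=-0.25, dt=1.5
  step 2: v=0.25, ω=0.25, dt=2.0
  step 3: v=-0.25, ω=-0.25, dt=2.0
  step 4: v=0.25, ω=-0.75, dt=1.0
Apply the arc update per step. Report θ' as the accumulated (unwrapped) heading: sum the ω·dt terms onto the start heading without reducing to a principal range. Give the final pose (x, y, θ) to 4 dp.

(-5.5139, 1.9900, -2.6958)

step 1: θ'=-1.9458 (R=-5.0000) → pose (-5.3475, 2.1686, -1.9458)
step 2: θ'=-1.4458 (R=1.0000) → pose (-5.4092, 1.6777, -1.4458)
step 3: θ'=-1.9458 (R=1.0000) → pose (-5.3475, 2.1686, -1.9458)
step 4: θ'=-2.6958 (R=-0.3333) → pose (-5.5139, 1.9900, -2.6958)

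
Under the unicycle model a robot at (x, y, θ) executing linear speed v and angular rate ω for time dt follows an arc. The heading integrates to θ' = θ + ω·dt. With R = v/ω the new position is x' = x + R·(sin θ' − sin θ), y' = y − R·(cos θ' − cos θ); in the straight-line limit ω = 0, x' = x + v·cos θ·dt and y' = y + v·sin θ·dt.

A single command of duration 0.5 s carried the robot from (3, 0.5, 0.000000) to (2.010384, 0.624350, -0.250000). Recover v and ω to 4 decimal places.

Δθ = -0.250000 − 0.000000 = -0.250000
ω = Δθ/dt = -0.250000/0.5 = -0.5000
R = Δx/(sin θ' − sin θ) = 4.0000
v = R·ω = 4.0000·-0.5000 = -2.0000

v = -2.0000, ω = -0.5000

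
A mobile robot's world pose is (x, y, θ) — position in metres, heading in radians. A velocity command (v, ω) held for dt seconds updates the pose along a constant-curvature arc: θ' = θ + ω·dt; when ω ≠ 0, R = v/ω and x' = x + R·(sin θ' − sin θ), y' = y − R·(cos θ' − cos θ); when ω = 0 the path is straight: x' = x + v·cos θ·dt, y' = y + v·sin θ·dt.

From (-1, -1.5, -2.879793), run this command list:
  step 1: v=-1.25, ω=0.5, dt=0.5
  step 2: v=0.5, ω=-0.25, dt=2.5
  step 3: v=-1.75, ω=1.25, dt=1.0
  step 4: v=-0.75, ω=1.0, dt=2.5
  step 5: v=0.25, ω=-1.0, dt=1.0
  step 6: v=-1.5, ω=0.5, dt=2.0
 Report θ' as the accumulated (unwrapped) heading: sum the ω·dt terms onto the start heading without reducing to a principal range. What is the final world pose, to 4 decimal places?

(-3.8734, 0.2819, 0.4952)

step 1: θ'=-2.6298 (R=-2.5000) → pose (-0.4227, -1.2648, -2.6298)
step 2: θ'=-3.2548 (R=-2.0000) → pose (-1.6281, -1.5083, -3.2548)
step 3: θ'=-2.0048 (R=-1.4000) → pose (-0.1997, -0.7060, -2.0048)
step 4: θ'=0.4952 (R=-0.7500) → pose (-1.2366, 0.2693, 0.4952)
step 5: θ'=-0.5048 (R=-0.2500) → pose (-0.9969, 0.2682, -0.5048)
step 6: θ'=0.4952 (R=-3.0000) → pose (-3.8734, 0.2819, 0.4952)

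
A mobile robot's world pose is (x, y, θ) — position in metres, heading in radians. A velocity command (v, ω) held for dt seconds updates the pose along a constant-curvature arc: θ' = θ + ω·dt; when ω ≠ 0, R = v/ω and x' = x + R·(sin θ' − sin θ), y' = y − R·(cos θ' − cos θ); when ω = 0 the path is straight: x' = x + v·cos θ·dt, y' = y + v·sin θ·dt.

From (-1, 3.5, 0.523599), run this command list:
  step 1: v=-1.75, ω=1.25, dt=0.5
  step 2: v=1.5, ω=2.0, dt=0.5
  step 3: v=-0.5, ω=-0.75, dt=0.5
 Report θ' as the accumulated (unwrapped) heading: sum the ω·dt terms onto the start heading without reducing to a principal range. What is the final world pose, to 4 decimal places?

step 1: θ'=1.1486 (R=-1.4000) → pose (-1.5771, 2.8612, 1.1486)
step 2: θ'=2.1486 (R=0.7500) → pose (-1.6330, 3.5782, 2.1486)
step 3: θ'=1.7736 (R=0.6667) → pose (-1.5384, 3.3484, 1.7736)

(-1.5384, 3.3484, 1.7736)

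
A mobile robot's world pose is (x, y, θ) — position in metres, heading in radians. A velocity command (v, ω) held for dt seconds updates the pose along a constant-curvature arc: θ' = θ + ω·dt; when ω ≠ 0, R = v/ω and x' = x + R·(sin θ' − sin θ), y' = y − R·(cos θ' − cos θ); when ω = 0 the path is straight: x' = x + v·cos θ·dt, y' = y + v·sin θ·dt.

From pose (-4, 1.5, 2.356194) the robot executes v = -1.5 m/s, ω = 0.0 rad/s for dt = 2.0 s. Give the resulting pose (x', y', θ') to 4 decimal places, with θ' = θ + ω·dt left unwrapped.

θ' = 2.3562 + 0.0·2.0 = 2.3562
ω = 0 → straight: x' = -4 + -1.5·cos(2.3562)·2.0 = -1.8787
y' = 1.5 + -1.5·sin(2.3562)·2.0 = -0.6213

(-1.8787, -0.6213, 2.3562)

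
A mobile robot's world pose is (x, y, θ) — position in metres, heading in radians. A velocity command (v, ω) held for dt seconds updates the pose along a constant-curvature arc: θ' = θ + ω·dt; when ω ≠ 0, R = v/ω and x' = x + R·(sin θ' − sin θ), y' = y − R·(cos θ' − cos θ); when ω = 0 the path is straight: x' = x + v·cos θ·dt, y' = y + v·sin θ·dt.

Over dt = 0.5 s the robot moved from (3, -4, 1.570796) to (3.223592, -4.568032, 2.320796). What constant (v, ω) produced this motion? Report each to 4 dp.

Δθ = 2.320796 − 1.570796 = 0.750000
ω = Δθ/dt = 0.750000/0.5 = 1.5000
R = −Δy/(cos θ' − cos θ) = -0.8333
v = R·ω = -0.8333·1.5000 = -1.2500

v = -1.2500, ω = 1.5000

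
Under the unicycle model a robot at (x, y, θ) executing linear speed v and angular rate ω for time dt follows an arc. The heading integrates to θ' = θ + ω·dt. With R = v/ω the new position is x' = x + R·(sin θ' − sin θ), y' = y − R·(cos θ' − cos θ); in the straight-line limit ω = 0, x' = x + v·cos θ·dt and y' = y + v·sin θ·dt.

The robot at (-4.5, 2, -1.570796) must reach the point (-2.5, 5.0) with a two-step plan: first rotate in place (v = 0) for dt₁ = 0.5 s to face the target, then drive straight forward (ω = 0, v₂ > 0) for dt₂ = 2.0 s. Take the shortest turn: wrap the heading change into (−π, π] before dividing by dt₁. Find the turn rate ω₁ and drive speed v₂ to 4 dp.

heading to target = atan2(5−2, -2.5−-4.5) = 0.9828
Δθ = wrap(0.9828 − -1.5708) = 2.5536; ω₁ = Δθ/dt₁ = 5.1072
distance = √((-2.5−-4.5)² + (5−2)²) = 3.6056; v₂ = distance/dt₂ = 1.8028

ω₁ = 5.1072, v₂ = 1.8028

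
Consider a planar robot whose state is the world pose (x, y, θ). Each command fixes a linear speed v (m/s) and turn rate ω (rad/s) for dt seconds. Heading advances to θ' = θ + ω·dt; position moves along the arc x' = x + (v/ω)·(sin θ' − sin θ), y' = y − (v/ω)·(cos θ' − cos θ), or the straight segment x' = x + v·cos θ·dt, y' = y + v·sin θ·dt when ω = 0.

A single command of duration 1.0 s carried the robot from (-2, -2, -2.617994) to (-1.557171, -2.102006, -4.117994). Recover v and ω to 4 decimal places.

Δθ = -4.117994 − -2.617994 = -1.500000
ω = Δθ/dt = -1.500000/1.0 = -1.5000
R = Δx/(sin θ' − sin θ) = 0.3333
v = R·ω = 0.3333·-1.5000 = -0.5000

v = -0.5000, ω = -1.5000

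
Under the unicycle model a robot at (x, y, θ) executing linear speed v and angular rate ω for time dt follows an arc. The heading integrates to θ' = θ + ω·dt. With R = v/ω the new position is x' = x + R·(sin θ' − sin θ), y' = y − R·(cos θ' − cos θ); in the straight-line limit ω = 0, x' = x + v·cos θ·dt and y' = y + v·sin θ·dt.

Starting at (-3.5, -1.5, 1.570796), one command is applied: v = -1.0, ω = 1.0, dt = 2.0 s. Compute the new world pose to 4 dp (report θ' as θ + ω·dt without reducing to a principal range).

(-2.0839, -2.4093, 3.5708)

θ' = 1.5708 + 1.0·2.0 = 3.5708
R = v/ω = -1.0/1.0 = -1.0000
x' = -3.5 + -1.0000·(sin 3.5708 − sin 1.5708) = -2.0839
y' = -1.5 − -1.0000·(cos 3.5708 − cos 1.5708) = -2.4093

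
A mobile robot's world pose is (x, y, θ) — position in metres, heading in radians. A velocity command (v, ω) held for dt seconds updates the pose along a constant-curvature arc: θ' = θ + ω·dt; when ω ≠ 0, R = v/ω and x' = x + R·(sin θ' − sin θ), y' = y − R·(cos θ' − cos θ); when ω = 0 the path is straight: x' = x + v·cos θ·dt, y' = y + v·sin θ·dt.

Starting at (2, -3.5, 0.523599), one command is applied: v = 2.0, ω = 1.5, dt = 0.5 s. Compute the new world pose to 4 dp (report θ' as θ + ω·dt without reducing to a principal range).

(2.6082, -2.7358, 1.2736)

θ' = 0.5236 + 1.5·0.5 = 1.2736
R = v/ω = 2.0/1.5 = 1.3333
x' = 2 + 1.3333·(sin 1.2736 − sin 0.5236) = 2.6082
y' = -3.5 − 1.3333·(cos 1.2736 − cos 0.5236) = -2.7358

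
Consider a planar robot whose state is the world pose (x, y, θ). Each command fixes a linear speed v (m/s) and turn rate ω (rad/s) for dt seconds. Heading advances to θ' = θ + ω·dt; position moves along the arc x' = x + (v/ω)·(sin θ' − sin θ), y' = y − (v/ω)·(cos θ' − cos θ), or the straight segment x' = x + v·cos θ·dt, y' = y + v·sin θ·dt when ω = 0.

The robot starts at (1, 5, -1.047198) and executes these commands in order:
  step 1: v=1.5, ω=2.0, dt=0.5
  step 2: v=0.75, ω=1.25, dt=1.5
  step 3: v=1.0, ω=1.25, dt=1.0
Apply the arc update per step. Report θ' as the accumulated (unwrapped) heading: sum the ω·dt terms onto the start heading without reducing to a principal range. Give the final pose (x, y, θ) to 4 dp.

(1.5000, 5.9727, 3.0778)

step 1: θ'=-0.0472 (R=0.7500) → pose (1.6141, 4.6258, -0.0472)
step 2: θ'=1.8278 (R=0.6000) → pose (2.2227, 5.3777, 1.8278)
step 3: θ'=3.0778 (R=0.8000) → pose (1.5000, 5.9727, 3.0778)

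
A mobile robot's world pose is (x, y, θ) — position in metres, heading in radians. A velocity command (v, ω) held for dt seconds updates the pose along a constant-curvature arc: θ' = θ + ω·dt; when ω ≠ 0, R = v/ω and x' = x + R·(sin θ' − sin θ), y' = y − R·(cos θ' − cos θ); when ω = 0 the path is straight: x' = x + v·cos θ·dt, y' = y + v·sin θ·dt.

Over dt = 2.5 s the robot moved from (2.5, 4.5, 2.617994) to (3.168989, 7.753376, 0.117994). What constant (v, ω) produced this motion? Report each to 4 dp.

Δθ = 0.117994 − 2.617994 = -2.500000
ω = Δθ/dt = -2.500000/2.5 = -1.0000
R = −Δy/(cos θ' − cos θ) = -1.7500
v = R·ω = -1.7500·-1.0000 = 1.7500

v = 1.7500, ω = -1.0000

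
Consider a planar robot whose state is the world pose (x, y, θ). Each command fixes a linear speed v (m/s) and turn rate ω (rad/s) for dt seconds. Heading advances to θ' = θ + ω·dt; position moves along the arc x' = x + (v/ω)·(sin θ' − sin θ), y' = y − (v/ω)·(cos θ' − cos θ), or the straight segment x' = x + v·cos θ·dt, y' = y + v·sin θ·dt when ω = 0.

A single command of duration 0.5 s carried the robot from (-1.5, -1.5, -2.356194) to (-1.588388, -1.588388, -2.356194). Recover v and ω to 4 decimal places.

Δθ = -2.356194 − -2.356194 = 0.000000
ω = Δθ/dt = 0.000000/0.5 = 0.0000
ω = 0 → v = (Δx·cos θ + Δy·sin θ)/dt = 0.2500

v = 0.2500, ω = 0.0000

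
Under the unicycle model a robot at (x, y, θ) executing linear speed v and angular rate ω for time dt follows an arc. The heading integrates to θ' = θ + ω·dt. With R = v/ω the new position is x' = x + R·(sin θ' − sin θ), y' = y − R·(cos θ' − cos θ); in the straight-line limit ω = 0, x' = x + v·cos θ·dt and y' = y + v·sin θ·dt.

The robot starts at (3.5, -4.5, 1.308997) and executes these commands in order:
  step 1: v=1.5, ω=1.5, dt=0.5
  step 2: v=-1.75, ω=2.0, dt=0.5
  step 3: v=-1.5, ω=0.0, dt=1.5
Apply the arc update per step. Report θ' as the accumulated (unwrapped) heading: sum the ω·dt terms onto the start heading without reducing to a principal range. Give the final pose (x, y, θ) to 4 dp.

(6.3602, -4.4194, 3.0590)

step 1: θ'=2.0590 (R=1.0000) → pose (3.4173, -3.7721, 2.0590)
step 2: θ'=3.0590 (R=-0.8750) → pose (4.1178, -4.2338, 3.0590)
step 3: θ'=3.0590 (straight) → pose (6.3602, -4.4194, 3.0590)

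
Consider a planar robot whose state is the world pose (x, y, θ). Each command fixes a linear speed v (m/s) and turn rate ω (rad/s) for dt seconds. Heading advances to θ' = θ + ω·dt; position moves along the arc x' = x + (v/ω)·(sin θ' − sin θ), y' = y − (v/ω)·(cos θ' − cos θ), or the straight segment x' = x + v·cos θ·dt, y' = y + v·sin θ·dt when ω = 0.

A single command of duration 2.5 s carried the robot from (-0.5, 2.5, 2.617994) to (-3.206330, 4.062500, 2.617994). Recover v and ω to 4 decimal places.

v = 1.2500, ω = 0.0000

Δθ = 2.617994 − 2.617994 = 0.000000
ω = Δθ/dt = 0.000000/2.5 = 0.0000
ω = 0 → v = (Δx·cos θ + Δy·sin θ)/dt = 1.2500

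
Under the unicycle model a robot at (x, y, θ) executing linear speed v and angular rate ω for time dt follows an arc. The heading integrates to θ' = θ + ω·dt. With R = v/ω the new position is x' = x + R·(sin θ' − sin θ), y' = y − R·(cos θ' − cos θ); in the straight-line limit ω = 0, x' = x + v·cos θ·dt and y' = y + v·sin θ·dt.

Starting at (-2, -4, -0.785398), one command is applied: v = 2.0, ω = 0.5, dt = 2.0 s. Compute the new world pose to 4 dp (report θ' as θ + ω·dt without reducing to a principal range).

(1.6803, -5.0798, 0.2146)

θ' = -0.7854 + 0.5·2.0 = 0.2146
R = v/ω = 2.0/0.5 = 4.0000
x' = -2 + 4.0000·(sin 0.2146 − sin -0.7854) = 1.6803
y' = -4 − 4.0000·(cos 0.2146 − cos -0.7854) = -5.0798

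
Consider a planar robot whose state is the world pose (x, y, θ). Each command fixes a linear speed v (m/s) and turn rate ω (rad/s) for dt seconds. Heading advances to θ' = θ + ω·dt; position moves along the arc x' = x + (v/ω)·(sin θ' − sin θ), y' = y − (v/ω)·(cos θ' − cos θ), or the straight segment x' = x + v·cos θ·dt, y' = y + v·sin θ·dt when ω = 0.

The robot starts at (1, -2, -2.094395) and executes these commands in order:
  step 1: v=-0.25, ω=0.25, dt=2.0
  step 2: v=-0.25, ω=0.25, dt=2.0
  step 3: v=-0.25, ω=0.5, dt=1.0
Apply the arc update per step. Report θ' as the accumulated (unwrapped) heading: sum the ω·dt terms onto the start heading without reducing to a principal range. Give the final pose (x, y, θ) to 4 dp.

step 1: θ'=-1.5944 (R=-1.0000) → pose (1.1337, -1.5236, -1.5944)
step 2: θ'=-1.0944 (R=-1.0000) → pose (1.0226, -1.0414, -1.0944)
step 3: θ'=-0.5944 (R=-0.5000) → pose (0.8583, -0.8565, -0.5944)

(0.8583, -0.8565, -0.5944)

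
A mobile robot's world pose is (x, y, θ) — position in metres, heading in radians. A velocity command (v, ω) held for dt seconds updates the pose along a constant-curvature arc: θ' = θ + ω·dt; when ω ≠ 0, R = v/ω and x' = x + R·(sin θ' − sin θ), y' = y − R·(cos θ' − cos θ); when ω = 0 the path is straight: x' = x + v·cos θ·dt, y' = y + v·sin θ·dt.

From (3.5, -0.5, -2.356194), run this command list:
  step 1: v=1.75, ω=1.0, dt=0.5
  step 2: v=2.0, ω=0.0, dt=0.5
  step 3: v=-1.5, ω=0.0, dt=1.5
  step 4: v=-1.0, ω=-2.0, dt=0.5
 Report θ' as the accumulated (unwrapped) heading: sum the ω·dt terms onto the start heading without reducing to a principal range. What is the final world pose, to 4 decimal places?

step 1: θ'=-1.8562 (R=1.7500) → pose (3.0582, -1.2447, -1.8562)
step 2: θ'=-1.8562 (straight) → pose (2.7767, -2.2043, -1.8562)
step 3: θ'=-1.8562 (straight) → pose (3.4101, -0.0453, -1.8562)
step 4: θ'=-2.8562 (R=0.5000) → pose (3.7492, 0.2937, -2.8562)

(3.7492, 0.2937, -2.8562)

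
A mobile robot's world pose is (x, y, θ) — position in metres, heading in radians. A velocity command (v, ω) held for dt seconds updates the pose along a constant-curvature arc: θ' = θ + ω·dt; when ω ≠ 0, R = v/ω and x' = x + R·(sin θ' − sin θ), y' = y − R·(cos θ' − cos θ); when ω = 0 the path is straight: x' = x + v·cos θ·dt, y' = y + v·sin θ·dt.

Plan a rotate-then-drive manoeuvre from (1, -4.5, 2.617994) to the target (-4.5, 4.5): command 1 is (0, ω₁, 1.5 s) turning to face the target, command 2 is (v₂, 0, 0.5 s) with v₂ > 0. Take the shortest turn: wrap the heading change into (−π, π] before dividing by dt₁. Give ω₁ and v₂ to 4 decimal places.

ω₁ = -0.3324, v₂ = 21.0950

heading to target = atan2(4.5−-4.5, -4.5−1) = 2.1193
Δθ = wrap(2.1193 − 2.6180) = -0.4986; ω₁ = Δθ/dt₁ = -0.3324
distance = √((-4.5−1)² + (4.5−-4.5)²) = 10.5475; v₂ = distance/dt₂ = 21.0950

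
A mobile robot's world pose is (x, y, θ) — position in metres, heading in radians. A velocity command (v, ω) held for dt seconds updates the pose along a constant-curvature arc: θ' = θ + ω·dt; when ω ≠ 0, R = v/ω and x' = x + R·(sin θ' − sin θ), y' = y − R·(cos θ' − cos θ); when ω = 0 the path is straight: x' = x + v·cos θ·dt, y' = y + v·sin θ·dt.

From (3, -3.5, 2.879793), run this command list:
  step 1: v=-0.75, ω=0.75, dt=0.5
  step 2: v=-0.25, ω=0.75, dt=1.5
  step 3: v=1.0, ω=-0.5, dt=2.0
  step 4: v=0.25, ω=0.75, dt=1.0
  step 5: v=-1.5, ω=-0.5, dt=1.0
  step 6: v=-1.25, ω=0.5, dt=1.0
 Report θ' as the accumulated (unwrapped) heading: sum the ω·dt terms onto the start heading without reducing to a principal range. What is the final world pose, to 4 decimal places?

step 1: θ'=3.2548 (R=-1.0000) → pose (3.3718, -3.5277, 3.2548)
step 2: θ'=4.3798 (R=-0.3333) → pose (3.6492, -3.3053, 4.3798)
step 3: θ'=3.3798 (R=-2.0000) → pose (2.2307, -4.5958, 3.3798)
step 4: θ'=4.1298 (R=0.3333) → pose (2.0310, -4.7364, 4.1298)
step 5: θ'=3.6298 (R=3.0000) → pose (3.1290, -3.7374, 3.6298)
step 6: θ'=4.1298 (R=-2.5000) → pose (4.0440, -2.9049, 4.1298)

(4.0440, -2.9049, 4.1298)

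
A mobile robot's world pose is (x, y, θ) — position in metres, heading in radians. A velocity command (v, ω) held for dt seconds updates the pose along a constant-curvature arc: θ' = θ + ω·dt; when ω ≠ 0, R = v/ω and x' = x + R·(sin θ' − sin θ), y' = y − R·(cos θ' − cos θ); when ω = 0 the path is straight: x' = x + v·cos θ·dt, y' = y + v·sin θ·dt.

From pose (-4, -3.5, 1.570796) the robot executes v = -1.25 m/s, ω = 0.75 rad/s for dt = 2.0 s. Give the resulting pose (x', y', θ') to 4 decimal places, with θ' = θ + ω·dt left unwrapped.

(-2.4512, -5.1625, 3.0708)

θ' = 1.5708 + 0.75·2.0 = 3.0708
R = v/ω = -1.25/0.75 = -1.6667
x' = -4 + -1.6667·(sin 3.0708 − sin 1.5708) = -2.4512
y' = -3.5 − -1.6667·(cos 3.0708 − cos 1.5708) = -5.1625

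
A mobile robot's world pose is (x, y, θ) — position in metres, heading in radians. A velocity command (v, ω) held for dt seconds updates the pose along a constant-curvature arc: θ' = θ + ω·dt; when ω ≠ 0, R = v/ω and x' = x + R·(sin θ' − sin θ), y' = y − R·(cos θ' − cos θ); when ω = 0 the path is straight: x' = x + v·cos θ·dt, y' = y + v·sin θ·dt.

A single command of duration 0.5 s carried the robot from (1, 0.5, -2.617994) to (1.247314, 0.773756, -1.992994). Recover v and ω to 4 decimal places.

Δθ = -1.992994 − -2.617994 = 0.625000
ω = Δθ/dt = 0.625000/0.5 = 1.2500
R = −Δy/(cos θ' − cos θ) = -0.6000
v = R·ω = -0.6000·1.2500 = -0.7500

v = -0.7500, ω = 1.2500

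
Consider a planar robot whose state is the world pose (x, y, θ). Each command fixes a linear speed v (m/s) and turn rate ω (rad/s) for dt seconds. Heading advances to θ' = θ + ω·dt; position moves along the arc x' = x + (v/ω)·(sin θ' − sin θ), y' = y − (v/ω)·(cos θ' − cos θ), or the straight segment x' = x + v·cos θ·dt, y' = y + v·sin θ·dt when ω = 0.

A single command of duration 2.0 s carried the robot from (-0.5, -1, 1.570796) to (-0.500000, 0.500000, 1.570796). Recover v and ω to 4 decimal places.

Δθ = 1.570796 − 1.570796 = 0.000000
ω = Δθ/dt = 0.000000/2.0 = 0.0000
ω = 0 → v = (Δx·cos θ + Δy·sin θ)/dt = 0.7500

v = 0.7500, ω = 0.0000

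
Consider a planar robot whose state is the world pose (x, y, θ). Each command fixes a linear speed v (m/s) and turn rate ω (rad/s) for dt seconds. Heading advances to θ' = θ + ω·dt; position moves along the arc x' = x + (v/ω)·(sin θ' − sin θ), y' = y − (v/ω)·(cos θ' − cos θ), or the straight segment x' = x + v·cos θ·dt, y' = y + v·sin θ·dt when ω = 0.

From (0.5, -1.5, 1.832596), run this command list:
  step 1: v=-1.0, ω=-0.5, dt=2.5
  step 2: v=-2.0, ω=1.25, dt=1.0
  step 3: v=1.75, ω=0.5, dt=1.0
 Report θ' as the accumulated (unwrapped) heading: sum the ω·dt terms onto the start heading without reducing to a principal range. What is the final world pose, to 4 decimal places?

(-1.8448, -3.9280, 2.3326)

step 1: θ'=0.5826 (R=2.0000) → pose (-0.3315, -3.6877, 0.5826)
step 2: θ'=1.8326 (R=-1.6000) → pose (-0.9966, -5.4379, 1.8326)
step 3: θ'=2.3326 (R=3.5000) → pose (-1.8448, -3.9280, 2.3326)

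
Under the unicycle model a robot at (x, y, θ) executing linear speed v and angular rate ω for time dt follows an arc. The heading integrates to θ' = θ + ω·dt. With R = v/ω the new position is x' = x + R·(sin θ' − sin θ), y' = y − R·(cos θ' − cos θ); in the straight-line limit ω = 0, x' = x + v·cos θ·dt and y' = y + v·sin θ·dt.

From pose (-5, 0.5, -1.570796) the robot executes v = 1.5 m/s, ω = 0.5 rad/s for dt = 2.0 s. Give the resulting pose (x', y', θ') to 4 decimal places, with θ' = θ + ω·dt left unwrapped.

θ' = -1.5708 + 0.5·2.0 = -0.5708
R = v/ω = 1.5/0.5 = 3.0000
x' = -5 + 3.0000·(sin -0.5708 − sin -1.5708) = -3.6209
y' = 0.5 − 3.0000·(cos -0.5708 − cos -1.5708) = -2.0244

(-3.6209, -2.0244, -0.5708)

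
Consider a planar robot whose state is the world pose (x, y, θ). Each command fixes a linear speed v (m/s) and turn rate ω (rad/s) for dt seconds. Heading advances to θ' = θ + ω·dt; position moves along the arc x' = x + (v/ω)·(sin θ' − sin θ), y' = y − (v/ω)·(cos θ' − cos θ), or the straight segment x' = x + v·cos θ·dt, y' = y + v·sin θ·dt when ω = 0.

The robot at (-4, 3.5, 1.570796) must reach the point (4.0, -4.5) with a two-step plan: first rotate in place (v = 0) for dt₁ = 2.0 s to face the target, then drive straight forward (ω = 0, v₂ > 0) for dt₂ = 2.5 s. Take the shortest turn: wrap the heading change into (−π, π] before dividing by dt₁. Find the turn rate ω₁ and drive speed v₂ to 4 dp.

heading to target = atan2(-4.5−3.5, 4−-4) = -0.7854
Δθ = wrap(-0.7854 − 1.5708) = -2.3562; ω₁ = Δθ/dt₁ = -1.1781
distance = √((4−-4)² + (-4.5−3.5)²) = 11.3137; v₂ = distance/dt₂ = 4.5255

ω₁ = -1.1781, v₂ = 4.5255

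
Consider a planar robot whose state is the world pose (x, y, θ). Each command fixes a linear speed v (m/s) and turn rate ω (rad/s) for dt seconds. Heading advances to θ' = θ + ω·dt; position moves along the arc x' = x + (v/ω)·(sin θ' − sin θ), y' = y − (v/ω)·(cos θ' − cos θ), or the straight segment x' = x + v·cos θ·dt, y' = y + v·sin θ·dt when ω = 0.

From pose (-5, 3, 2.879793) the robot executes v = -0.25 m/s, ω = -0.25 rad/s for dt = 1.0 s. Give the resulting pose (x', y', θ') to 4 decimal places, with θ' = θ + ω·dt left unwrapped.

(-4.7691, 2.9059, 2.6298)

θ' = 2.8798 + -0.25·1.0 = 2.6298
R = v/ω = -0.25/-0.25 = 1.0000
x' = -5 + 1.0000·(sin 2.6298 − sin 2.8798) = -4.7691
y' = 3 − 1.0000·(cos 2.6298 − cos 2.8798) = 2.9059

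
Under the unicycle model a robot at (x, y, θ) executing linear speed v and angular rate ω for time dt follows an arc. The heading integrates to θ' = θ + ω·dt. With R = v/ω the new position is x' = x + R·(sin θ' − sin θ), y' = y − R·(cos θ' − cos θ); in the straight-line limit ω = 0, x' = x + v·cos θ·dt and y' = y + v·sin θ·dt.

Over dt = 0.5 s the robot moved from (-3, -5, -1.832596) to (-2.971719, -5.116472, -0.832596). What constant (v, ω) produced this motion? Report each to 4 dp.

Δθ = -0.832596 − -1.832596 = 1.000000
ω = Δθ/dt = 1.000000/0.5 = 2.0000
R = −Δy/(cos θ' − cos θ) = 0.1250
v = R·ω = 0.1250·2.0000 = 0.2500

v = 0.2500, ω = 2.0000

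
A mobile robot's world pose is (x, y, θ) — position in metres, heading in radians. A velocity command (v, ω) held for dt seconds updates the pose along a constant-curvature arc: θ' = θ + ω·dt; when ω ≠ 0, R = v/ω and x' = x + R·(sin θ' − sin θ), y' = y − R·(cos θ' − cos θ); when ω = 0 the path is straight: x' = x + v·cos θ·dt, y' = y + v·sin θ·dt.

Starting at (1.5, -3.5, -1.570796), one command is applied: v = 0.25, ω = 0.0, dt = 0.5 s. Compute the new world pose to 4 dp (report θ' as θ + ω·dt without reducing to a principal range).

θ' = -1.5708 + 0.0·0.5 = -1.5708
ω = 0 → straight: x' = 1.5 + 0.25·cos(-1.5708)·0.5 = 1.5000
y' = -3.5 + 0.25·sin(-1.5708)·0.5 = -3.6250

(1.5000, -3.6250, -1.5708)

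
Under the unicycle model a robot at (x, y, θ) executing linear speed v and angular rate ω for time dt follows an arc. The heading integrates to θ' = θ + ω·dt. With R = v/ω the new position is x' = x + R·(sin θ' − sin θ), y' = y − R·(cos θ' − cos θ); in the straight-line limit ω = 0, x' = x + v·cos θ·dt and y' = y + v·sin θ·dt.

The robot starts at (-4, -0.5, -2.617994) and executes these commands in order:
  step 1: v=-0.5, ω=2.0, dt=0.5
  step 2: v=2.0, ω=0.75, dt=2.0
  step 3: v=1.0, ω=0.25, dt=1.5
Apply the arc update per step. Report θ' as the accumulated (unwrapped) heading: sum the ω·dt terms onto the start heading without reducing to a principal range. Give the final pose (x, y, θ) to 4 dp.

step 1: θ'=-1.6180 (R=-0.2500) → pose (-3.8753, -0.2953, -1.6180)
step 2: θ'=-0.1180 (R=2.6667) → pose (-1.5255, -3.0692, -0.1180)
step 3: θ'=0.2570 (R=4.0000) → pose (-0.0379, -2.9657, 0.2570)

(-0.0379, -2.9657, 0.2570)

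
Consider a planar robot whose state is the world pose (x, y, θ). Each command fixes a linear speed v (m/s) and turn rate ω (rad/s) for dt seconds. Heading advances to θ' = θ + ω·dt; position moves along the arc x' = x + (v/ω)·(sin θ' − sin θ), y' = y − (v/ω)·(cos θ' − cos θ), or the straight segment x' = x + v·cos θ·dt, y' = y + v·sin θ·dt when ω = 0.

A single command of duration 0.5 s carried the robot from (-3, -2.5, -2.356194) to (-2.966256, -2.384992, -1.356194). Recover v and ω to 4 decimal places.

v = -0.2500, ω = 2.0000

Δθ = -1.356194 − -2.356194 = 1.000000
ω = Δθ/dt = 1.000000/0.5 = 2.0000
R = −Δy/(cos θ' − cos θ) = -0.1250
v = R·ω = -0.1250·2.0000 = -0.2500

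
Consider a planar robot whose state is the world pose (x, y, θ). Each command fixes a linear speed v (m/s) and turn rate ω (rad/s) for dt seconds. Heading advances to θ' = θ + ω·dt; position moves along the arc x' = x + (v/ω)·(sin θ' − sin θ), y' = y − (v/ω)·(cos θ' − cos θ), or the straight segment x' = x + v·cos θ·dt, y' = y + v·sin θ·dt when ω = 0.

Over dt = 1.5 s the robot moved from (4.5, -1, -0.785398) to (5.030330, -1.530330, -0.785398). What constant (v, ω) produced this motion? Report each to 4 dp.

Δθ = -0.785398 − -0.785398 = 0.000000
ω = Δθ/dt = 0.000000/1.5 = 0.0000
ω = 0 → v = (Δx·cos θ + Δy·sin θ)/dt = 0.5000

v = 0.5000, ω = 0.0000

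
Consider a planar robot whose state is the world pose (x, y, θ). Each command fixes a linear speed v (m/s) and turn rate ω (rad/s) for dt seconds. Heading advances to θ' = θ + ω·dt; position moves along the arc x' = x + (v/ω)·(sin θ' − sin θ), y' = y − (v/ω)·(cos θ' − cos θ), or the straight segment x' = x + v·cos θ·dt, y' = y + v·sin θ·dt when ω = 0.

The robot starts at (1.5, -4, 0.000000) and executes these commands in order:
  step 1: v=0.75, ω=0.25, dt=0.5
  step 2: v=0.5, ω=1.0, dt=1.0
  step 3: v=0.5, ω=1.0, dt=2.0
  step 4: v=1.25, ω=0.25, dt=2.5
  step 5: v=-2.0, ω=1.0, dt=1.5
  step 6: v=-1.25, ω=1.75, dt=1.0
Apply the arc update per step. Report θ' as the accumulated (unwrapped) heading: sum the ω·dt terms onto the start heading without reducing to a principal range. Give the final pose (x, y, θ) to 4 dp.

(-1.6288, -1.0391, 7.0000)

step 1: θ'=0.1250 (R=3.0000) → pose (1.8740, -3.9766, 0.1250)
step 2: θ'=1.1250 (R=0.5000) → pose (2.2628, -3.6961, 1.1250)
step 3: θ'=3.1250 (R=0.5000) → pose (1.8200, -2.9806, 3.1250)
step 4: θ'=3.7500 (R=5.0000) → pose (-1.1208, -3.8771, 3.7500)
step 5: θ'=5.2500 (R=-2.0000) → pose (-0.5460, -1.2118, 5.2500)
step 6: θ'=7.0000 (R=-0.7143) → pose (-1.6288, -1.0391, 7.0000)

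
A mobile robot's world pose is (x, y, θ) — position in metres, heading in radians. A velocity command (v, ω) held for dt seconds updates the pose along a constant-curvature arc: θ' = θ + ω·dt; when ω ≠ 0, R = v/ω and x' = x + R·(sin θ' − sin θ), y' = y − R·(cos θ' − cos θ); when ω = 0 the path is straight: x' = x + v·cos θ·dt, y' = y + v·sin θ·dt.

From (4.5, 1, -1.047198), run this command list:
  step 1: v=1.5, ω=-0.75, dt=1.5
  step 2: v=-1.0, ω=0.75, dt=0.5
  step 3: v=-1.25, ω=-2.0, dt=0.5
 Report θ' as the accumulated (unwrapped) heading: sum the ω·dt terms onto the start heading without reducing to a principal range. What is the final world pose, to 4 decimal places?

step 1: θ'=-2.1722 (R=-2.0000) → pose (4.4170, -1.1316, -2.1722)
step 2: θ'=-1.7972 (R=-1.3333) → pose (4.6170, -0.6765, -1.7972)
step 3: θ'=-2.7972 (R=0.6250) → pose (5.0150, -0.2285, -2.7972)

(5.0150, -0.2285, -2.7972)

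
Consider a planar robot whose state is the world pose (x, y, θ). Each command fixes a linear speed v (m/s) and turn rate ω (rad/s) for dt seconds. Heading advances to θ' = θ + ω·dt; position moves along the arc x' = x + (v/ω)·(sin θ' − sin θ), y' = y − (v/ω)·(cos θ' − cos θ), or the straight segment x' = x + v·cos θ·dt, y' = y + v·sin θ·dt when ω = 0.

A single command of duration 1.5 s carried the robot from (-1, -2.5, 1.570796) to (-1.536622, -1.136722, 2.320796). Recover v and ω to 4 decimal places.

v = 1.0000, ω = 0.5000

Δθ = 2.320796 − 1.570796 = 0.750000
ω = Δθ/dt = 0.750000/1.5 = 0.5000
R = −Δy/(cos θ' − cos θ) = 2.0000
v = R·ω = 2.0000·0.5000 = 1.0000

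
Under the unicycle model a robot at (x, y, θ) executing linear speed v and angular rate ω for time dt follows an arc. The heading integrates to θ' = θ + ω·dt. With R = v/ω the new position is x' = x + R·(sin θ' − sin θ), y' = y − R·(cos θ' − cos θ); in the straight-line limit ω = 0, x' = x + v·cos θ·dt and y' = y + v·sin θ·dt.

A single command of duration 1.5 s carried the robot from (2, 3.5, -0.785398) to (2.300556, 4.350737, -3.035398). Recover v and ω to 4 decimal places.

v = -0.7500, ω = -1.5000

Δθ = -3.035398 − -0.785398 = -2.250000
ω = Δθ/dt = -2.250000/1.5 = -1.5000
R = −Δy/(cos θ' − cos θ) = 0.5000
v = R·ω = 0.5000·-1.5000 = -0.7500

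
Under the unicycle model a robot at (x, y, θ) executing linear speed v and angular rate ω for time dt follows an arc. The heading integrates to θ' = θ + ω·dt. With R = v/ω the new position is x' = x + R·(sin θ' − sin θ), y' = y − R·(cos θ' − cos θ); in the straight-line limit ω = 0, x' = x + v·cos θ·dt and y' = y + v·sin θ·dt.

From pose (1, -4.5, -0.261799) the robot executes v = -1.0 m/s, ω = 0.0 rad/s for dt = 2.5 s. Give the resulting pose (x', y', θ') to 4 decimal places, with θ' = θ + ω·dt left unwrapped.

(-1.4148, -3.8530, -0.2618)

θ' = -0.2618 + 0.0·2.5 = -0.2618
ω = 0 → straight: x' = 1 + -1.0·cos(-0.2618)·2.5 = -1.4148
y' = -4.5 + -1.0·sin(-0.2618)·2.5 = -3.8530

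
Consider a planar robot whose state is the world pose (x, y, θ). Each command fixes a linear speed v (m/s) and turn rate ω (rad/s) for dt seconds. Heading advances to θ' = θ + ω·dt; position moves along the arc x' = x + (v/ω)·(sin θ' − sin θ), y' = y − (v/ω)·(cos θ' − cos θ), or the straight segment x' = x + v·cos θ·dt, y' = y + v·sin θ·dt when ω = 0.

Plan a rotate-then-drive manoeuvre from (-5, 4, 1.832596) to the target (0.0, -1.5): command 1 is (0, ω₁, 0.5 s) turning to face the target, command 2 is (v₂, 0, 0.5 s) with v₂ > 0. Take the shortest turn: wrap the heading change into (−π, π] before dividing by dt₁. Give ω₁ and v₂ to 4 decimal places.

ω₁ = -5.3312, v₂ = 14.8661

heading to target = atan2(-1.5−4, 0−-5) = -0.8330
Δθ = wrap(-0.8330 − 1.8326) = -2.6656; ω₁ = Δθ/dt₁ = -5.3312
distance = √((0−-5)² + (-1.5−4)²) = 7.4330; v₂ = distance/dt₂ = 14.8661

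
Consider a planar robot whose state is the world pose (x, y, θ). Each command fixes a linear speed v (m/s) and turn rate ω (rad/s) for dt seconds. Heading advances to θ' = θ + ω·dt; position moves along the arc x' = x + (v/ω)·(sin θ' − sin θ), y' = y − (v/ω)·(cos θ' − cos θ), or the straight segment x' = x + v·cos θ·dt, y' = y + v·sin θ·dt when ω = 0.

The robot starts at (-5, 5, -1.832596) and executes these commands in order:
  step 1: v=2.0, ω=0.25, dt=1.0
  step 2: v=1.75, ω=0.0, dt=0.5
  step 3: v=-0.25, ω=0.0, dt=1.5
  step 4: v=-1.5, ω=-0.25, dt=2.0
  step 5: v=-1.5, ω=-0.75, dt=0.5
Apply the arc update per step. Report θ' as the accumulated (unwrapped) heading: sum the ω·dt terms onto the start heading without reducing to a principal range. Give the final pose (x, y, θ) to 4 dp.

(-4.0296, 5.9622, -2.4576)

step 1: θ'=-1.5826 (R=8.0000) → pose (-5.2720, 3.0238, -1.5826)
step 2: θ'=-1.5826 (straight) → pose (-5.2824, 2.1489, -1.5826)
step 3: θ'=-1.5826 (straight) → pose (-5.2779, 2.5239, -1.5826)
step 4: θ'=-2.0826 (R=6.0000) → pose (-4.5095, 5.3916, -2.0826)
step 5: θ'=-2.4576 (R=2.0000) → pose (-4.0296, 5.9622, -2.4576)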